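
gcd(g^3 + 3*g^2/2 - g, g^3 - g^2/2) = g^2 - g/2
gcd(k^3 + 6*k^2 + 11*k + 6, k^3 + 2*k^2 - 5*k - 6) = k^2 + 4*k + 3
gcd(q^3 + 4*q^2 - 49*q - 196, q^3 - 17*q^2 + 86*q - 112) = q - 7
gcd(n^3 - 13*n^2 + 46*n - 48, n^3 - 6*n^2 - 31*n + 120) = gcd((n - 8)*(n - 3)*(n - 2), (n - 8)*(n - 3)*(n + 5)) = n^2 - 11*n + 24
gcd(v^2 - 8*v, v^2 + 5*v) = v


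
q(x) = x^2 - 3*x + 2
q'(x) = 2*x - 3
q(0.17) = 1.52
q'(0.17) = -2.66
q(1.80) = -0.16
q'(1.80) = 0.60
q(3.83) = 5.18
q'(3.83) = 4.66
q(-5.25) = 45.31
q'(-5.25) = -13.50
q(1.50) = -0.25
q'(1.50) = 0.00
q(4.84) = 10.91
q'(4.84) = 6.68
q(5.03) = 12.21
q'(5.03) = 7.06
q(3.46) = 3.59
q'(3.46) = 3.92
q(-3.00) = 20.00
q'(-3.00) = -9.00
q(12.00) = 110.00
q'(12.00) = 21.00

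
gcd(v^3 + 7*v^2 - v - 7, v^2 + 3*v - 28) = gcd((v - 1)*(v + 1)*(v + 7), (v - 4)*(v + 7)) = v + 7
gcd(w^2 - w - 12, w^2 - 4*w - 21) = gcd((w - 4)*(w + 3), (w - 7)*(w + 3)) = w + 3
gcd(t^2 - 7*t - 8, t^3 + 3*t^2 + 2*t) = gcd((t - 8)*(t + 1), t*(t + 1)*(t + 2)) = t + 1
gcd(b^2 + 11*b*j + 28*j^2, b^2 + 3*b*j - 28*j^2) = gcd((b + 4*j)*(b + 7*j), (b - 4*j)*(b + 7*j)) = b + 7*j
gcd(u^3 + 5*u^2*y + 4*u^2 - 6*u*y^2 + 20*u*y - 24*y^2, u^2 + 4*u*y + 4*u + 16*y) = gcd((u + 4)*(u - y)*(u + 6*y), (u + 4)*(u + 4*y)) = u + 4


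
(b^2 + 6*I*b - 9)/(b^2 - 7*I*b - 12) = (-b^2 - 6*I*b + 9)/(-b^2 + 7*I*b + 12)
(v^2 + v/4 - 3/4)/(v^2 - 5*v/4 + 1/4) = (4*v^2 + v - 3)/(4*v^2 - 5*v + 1)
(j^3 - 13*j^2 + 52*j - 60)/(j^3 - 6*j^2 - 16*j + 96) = (j^2 - 7*j + 10)/(j^2 - 16)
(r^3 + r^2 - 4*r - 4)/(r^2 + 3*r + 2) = r - 2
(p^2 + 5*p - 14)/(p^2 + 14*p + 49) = (p - 2)/(p + 7)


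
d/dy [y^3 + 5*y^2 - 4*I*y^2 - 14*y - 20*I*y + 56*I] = 3*y^2 + y*(10 - 8*I) - 14 - 20*I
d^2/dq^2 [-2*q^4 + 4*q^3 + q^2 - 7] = -24*q^2 + 24*q + 2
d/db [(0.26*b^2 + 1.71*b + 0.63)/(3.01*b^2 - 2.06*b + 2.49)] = (-5.6827*b^2 - 2.4978*b + 5.5557)/(9.0601*b^4 - 12.4012*b^3 + 19.2334*b^2 - 10.2588*b + 6.2001)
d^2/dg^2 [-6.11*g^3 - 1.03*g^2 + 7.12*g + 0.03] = -36.66*g - 2.06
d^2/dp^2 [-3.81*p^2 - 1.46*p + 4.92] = -7.62000000000000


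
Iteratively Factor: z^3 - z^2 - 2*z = (z - 2)*(z^2 + z) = z*(z - 2)*(z + 1)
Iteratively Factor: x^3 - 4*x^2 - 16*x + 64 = (x - 4)*(x^2 - 16) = (x - 4)*(x + 4)*(x - 4)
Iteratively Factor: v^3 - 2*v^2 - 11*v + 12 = (v + 3)*(v^2 - 5*v + 4) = (v - 1)*(v + 3)*(v - 4)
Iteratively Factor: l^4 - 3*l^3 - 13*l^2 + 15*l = (l - 5)*(l^3 + 2*l^2 - 3*l) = (l - 5)*(l - 1)*(l^2 + 3*l) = (l - 5)*(l - 1)*(l + 3)*(l)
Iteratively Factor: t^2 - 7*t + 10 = (t - 2)*(t - 5)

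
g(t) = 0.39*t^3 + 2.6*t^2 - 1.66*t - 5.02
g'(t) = 1.17*t^2 + 5.2*t - 1.66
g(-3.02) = 12.96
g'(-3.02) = -6.69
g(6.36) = 189.92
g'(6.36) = 78.74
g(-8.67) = -49.36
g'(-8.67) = 41.20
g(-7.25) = -4.94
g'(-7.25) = 22.14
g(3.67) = 43.18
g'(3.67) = 33.18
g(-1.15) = -0.27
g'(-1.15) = -6.09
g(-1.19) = -0.02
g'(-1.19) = -6.19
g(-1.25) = 0.36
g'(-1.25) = -6.33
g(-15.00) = -711.37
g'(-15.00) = 183.59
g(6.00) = 162.86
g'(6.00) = 71.66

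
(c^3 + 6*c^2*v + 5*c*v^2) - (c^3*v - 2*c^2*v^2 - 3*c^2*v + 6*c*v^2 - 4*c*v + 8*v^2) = -c^3*v + c^3 + 2*c^2*v^2 + 9*c^2*v - c*v^2 + 4*c*v - 8*v^2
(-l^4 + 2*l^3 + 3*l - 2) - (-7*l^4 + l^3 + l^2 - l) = 6*l^4 + l^3 - l^2 + 4*l - 2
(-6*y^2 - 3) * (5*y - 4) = -30*y^3 + 24*y^2 - 15*y + 12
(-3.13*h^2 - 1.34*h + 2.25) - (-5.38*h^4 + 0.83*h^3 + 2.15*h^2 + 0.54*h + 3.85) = 5.38*h^4 - 0.83*h^3 - 5.28*h^2 - 1.88*h - 1.6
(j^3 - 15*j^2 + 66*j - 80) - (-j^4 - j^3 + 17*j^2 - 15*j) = j^4 + 2*j^3 - 32*j^2 + 81*j - 80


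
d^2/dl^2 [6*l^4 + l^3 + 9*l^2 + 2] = 72*l^2 + 6*l + 18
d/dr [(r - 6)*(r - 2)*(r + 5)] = 3*r^2 - 6*r - 28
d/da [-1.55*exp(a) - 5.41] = -1.55*exp(a)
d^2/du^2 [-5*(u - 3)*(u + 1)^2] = 10 - 30*u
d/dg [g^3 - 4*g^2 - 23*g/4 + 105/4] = 3*g^2 - 8*g - 23/4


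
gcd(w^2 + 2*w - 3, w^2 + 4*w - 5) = w - 1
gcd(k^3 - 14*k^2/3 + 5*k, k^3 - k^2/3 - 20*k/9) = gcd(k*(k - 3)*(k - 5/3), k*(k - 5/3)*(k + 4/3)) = k^2 - 5*k/3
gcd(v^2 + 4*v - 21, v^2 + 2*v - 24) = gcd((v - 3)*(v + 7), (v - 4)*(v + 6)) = 1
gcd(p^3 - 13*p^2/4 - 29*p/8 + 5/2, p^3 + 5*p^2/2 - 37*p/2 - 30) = p - 4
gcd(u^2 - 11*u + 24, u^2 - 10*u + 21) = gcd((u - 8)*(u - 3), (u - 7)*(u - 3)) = u - 3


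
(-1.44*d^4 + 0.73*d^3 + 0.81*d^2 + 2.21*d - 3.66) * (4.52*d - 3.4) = -6.5088*d^5 + 8.1956*d^4 + 1.1792*d^3 + 7.2352*d^2 - 24.0572*d + 12.444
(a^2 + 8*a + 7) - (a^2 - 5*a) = 13*a + 7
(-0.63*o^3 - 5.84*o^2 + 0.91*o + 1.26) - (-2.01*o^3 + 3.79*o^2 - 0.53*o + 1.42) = 1.38*o^3 - 9.63*o^2 + 1.44*o - 0.16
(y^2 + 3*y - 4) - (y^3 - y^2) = -y^3 + 2*y^2 + 3*y - 4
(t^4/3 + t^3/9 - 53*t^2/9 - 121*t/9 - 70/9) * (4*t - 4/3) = 4*t^5/3 - 640*t^3/27 - 1240*t^2/27 - 356*t/27 + 280/27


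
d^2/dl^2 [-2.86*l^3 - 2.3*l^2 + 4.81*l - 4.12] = -17.16*l - 4.6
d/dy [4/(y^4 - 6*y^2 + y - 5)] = 4*(-4*y^3 + 12*y - 1)/(y^4 - 6*y^2 + y - 5)^2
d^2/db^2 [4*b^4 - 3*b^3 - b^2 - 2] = 48*b^2 - 18*b - 2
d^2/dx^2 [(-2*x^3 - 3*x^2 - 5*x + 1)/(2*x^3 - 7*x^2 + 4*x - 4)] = 2*(-40*x^6 - 12*x^5 + 210*x^4 - 545*x^3 + 279*x^2 + 264*x - 140)/(8*x^9 - 84*x^8 + 342*x^7 - 727*x^6 + 1020*x^5 - 1116*x^4 + 832*x^3 - 528*x^2 + 192*x - 64)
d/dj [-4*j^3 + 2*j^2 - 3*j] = -12*j^2 + 4*j - 3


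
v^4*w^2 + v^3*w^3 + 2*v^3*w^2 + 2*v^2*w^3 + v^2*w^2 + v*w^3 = v*(v + w)*(v*w + w)^2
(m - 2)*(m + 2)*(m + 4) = m^3 + 4*m^2 - 4*m - 16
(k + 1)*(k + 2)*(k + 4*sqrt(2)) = k^3 + 3*k^2 + 4*sqrt(2)*k^2 + 2*k + 12*sqrt(2)*k + 8*sqrt(2)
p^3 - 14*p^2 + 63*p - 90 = (p - 6)*(p - 5)*(p - 3)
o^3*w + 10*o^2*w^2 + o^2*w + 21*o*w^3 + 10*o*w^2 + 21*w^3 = (o + 3*w)*(o + 7*w)*(o*w + w)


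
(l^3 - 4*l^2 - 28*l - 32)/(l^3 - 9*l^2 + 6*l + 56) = (l^2 - 6*l - 16)/(l^2 - 11*l + 28)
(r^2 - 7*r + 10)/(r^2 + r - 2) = (r^2 - 7*r + 10)/(r^2 + r - 2)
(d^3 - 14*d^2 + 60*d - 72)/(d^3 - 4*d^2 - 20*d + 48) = (d - 6)/(d + 4)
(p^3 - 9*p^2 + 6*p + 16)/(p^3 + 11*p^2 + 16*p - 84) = (p^2 - 7*p - 8)/(p^2 + 13*p + 42)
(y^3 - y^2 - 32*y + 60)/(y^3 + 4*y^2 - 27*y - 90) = (y - 2)/(y + 3)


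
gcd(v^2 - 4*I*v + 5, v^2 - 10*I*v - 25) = v - 5*I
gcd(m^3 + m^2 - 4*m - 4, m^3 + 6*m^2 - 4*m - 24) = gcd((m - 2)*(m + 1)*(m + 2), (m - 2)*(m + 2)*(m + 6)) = m^2 - 4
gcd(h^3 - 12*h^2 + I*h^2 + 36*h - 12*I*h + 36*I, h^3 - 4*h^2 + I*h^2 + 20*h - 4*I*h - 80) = 1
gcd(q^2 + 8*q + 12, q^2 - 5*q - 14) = q + 2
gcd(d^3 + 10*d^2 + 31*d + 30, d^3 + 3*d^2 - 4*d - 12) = d^2 + 5*d + 6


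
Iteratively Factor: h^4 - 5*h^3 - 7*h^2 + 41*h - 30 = (h + 3)*(h^3 - 8*h^2 + 17*h - 10) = (h - 1)*(h + 3)*(h^2 - 7*h + 10) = (h - 2)*(h - 1)*(h + 3)*(h - 5)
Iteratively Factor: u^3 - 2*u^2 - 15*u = (u)*(u^2 - 2*u - 15) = u*(u + 3)*(u - 5)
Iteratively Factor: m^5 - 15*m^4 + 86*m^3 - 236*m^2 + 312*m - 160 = (m - 2)*(m^4 - 13*m^3 + 60*m^2 - 116*m + 80) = (m - 5)*(m - 2)*(m^3 - 8*m^2 + 20*m - 16) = (m - 5)*(m - 2)^2*(m^2 - 6*m + 8) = (m - 5)*(m - 4)*(m - 2)^2*(m - 2)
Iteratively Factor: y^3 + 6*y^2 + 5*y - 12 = (y + 4)*(y^2 + 2*y - 3) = (y + 3)*(y + 4)*(y - 1)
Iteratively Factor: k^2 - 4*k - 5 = (k + 1)*(k - 5)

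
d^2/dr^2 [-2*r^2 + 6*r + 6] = -4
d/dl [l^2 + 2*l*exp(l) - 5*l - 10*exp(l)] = 2*l*exp(l) + 2*l - 8*exp(l) - 5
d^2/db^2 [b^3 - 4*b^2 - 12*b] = 6*b - 8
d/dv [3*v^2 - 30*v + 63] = 6*v - 30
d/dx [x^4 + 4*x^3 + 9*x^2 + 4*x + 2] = 4*x^3 + 12*x^2 + 18*x + 4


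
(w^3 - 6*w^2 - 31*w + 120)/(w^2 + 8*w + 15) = (w^2 - 11*w + 24)/(w + 3)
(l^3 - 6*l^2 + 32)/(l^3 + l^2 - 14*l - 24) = (l - 4)/(l + 3)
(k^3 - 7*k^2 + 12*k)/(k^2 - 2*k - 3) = k*(k - 4)/(k + 1)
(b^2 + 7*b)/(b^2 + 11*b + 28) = b/(b + 4)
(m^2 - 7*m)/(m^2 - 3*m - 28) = m/(m + 4)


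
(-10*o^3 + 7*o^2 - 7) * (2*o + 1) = -20*o^4 + 4*o^3 + 7*o^2 - 14*o - 7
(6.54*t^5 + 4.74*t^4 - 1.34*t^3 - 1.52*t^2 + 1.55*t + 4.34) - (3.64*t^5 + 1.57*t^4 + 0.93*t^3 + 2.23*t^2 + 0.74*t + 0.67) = 2.9*t^5 + 3.17*t^4 - 2.27*t^3 - 3.75*t^2 + 0.81*t + 3.67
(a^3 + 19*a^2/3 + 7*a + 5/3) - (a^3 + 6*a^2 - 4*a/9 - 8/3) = a^2/3 + 67*a/9 + 13/3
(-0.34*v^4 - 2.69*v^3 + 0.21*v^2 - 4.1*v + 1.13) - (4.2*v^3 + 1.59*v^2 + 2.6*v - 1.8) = -0.34*v^4 - 6.89*v^3 - 1.38*v^2 - 6.7*v + 2.93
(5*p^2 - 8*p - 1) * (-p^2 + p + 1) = -5*p^4 + 13*p^3 - 2*p^2 - 9*p - 1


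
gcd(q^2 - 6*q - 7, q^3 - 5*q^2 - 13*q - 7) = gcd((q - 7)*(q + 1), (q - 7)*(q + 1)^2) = q^2 - 6*q - 7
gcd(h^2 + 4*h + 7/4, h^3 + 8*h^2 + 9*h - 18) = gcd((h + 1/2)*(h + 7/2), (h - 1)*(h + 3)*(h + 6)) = 1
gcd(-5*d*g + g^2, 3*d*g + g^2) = g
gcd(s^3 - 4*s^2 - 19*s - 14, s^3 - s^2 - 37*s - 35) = s^2 - 6*s - 7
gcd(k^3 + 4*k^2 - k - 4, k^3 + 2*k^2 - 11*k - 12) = k^2 + 5*k + 4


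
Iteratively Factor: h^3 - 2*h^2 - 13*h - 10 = (h + 2)*(h^2 - 4*h - 5) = (h - 5)*(h + 2)*(h + 1)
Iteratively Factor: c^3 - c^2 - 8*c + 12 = (c - 2)*(c^2 + c - 6) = (c - 2)*(c + 3)*(c - 2)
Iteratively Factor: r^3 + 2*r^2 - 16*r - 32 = (r + 4)*(r^2 - 2*r - 8) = (r + 2)*(r + 4)*(r - 4)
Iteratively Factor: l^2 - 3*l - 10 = (l + 2)*(l - 5)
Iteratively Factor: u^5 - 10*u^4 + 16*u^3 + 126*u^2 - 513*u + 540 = (u - 3)*(u^4 - 7*u^3 - 5*u^2 + 111*u - 180) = (u - 3)*(u + 4)*(u^3 - 11*u^2 + 39*u - 45) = (u - 3)^2*(u + 4)*(u^2 - 8*u + 15) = (u - 3)^3*(u + 4)*(u - 5)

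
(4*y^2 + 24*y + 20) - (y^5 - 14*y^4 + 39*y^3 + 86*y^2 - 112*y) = -y^5 + 14*y^4 - 39*y^3 - 82*y^2 + 136*y + 20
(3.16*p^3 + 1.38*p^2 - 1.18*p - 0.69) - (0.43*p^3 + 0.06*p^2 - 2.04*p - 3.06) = 2.73*p^3 + 1.32*p^2 + 0.86*p + 2.37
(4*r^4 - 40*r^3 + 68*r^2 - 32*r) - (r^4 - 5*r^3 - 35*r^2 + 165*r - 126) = 3*r^4 - 35*r^3 + 103*r^2 - 197*r + 126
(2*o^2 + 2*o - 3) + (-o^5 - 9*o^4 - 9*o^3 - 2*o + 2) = -o^5 - 9*o^4 - 9*o^3 + 2*o^2 - 1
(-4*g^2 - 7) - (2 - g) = -4*g^2 + g - 9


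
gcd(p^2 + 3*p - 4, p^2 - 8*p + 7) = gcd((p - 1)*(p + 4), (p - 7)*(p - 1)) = p - 1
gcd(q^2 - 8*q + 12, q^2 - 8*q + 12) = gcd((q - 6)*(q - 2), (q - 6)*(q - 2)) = q^2 - 8*q + 12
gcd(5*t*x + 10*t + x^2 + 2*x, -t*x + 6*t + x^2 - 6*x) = 1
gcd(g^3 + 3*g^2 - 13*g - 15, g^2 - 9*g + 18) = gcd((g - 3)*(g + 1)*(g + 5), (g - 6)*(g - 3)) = g - 3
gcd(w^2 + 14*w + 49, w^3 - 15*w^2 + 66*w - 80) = 1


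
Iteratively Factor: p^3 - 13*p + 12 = (p - 3)*(p^2 + 3*p - 4) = (p - 3)*(p - 1)*(p + 4)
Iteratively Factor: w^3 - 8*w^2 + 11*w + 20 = (w - 4)*(w^2 - 4*w - 5) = (w - 5)*(w - 4)*(w + 1)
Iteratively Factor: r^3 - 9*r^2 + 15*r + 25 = (r - 5)*(r^2 - 4*r - 5) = (r - 5)*(r + 1)*(r - 5)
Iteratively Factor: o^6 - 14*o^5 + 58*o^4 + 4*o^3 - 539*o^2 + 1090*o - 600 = (o - 2)*(o^5 - 12*o^4 + 34*o^3 + 72*o^2 - 395*o + 300) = (o - 2)*(o + 3)*(o^4 - 15*o^3 + 79*o^2 - 165*o + 100) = (o - 5)*(o - 2)*(o + 3)*(o^3 - 10*o^2 + 29*o - 20) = (o - 5)^2*(o - 2)*(o + 3)*(o^2 - 5*o + 4) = (o - 5)^2*(o - 4)*(o - 2)*(o + 3)*(o - 1)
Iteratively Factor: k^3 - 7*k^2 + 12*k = (k - 4)*(k^2 - 3*k) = (k - 4)*(k - 3)*(k)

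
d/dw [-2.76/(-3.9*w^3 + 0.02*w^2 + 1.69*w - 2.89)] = (-32.292*w^2 + 0.1104*w + 4.6644)/(3.9*w^3 - 0.02*w^2 - 1.69*w + 2.89)^2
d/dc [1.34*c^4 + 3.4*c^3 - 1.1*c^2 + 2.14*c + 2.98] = 5.36*c^3 + 10.2*c^2 - 2.2*c + 2.14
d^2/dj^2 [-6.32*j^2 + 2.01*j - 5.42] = -12.6400000000000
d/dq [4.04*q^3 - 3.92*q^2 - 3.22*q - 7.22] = 12.12*q^2 - 7.84*q - 3.22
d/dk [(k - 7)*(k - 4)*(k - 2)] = 3*k^2 - 26*k + 50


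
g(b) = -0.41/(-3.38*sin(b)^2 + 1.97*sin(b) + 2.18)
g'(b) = -0.41*(6.76*sin(b)*cos(b) - 1.97*cos(b))/(-3.38*sin(b)^2 + 1.97*sin(b) + 2.18)^2 = (0.8077 - 2.7716*sin(b))*cos(b)/(-3.38*sin(b)^2 + 1.97*sin(b) + 2.18)^2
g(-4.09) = -0.26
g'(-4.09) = 0.35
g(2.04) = -0.33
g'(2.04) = 0.48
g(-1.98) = 0.17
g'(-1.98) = -0.22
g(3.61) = -0.68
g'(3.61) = -5.07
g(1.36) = -0.47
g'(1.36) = -0.52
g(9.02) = -0.17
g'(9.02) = 0.04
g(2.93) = -0.17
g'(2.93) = -0.04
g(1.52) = -0.53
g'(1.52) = -0.17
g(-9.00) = -0.52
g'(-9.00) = -2.82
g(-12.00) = -0.18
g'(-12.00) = -0.11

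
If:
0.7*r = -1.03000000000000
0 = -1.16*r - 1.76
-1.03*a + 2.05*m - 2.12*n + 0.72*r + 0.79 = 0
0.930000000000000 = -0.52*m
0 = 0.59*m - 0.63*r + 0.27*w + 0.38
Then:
No Solution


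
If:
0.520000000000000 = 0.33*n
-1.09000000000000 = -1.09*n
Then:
No Solution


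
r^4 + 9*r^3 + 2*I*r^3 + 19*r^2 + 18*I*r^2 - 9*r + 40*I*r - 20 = (r + 4)*(r + 5)*(r + I)^2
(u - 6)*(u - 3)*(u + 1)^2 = u^4 - 7*u^3 + u^2 + 27*u + 18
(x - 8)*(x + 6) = x^2 - 2*x - 48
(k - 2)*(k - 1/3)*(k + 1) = k^3 - 4*k^2/3 - 5*k/3 + 2/3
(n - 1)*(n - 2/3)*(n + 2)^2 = n^4 + 7*n^3/3 - 2*n^2 - 4*n + 8/3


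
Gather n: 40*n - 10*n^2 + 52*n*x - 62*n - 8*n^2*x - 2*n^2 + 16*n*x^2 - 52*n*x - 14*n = n^2*(-8*x - 12) + n*(16*x^2 - 36)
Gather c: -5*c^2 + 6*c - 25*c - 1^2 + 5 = -5*c^2 - 19*c + 4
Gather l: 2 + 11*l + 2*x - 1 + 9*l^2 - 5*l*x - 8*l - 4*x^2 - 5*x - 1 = 9*l^2 + l*(3 - 5*x) - 4*x^2 - 3*x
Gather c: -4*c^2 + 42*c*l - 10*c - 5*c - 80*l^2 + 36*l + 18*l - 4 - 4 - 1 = -4*c^2 + c*(42*l - 15) - 80*l^2 + 54*l - 9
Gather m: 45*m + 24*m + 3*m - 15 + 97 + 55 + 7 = 72*m + 144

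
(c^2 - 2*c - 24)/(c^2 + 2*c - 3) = (c^2 - 2*c - 24)/(c^2 + 2*c - 3)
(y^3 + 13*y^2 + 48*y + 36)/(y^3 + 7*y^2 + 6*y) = (y + 6)/y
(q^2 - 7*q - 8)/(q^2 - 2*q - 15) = (-q^2 + 7*q + 8)/(-q^2 + 2*q + 15)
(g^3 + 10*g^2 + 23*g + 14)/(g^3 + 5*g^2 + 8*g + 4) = (g + 7)/(g + 2)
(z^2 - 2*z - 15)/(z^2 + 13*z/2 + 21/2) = 2*(z - 5)/(2*z + 7)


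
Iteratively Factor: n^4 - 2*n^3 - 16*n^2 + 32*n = (n - 2)*(n^3 - 16*n) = n*(n - 2)*(n^2 - 16) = n*(n - 4)*(n - 2)*(n + 4)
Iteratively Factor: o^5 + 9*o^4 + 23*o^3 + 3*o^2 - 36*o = (o + 4)*(o^4 + 5*o^3 + 3*o^2 - 9*o) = (o + 3)*(o + 4)*(o^3 + 2*o^2 - 3*o) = (o + 3)^2*(o + 4)*(o^2 - o) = (o - 1)*(o + 3)^2*(o + 4)*(o)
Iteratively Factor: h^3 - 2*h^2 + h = (h - 1)*(h^2 - h) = (h - 1)^2*(h)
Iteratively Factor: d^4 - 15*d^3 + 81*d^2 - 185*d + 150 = (d - 5)*(d^3 - 10*d^2 + 31*d - 30) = (d - 5)*(d - 3)*(d^2 - 7*d + 10) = (d - 5)^2*(d - 3)*(d - 2)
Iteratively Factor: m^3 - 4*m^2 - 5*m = (m + 1)*(m^2 - 5*m) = m*(m + 1)*(m - 5)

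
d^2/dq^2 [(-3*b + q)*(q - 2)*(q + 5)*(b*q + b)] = 2*b*(-9*b*q - 12*b + 6*q^2 + 12*q - 7)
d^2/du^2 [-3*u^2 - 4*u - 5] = -6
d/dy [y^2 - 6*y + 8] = 2*y - 6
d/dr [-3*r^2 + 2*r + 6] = 2 - 6*r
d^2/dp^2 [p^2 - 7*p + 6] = 2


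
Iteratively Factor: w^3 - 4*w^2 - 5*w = (w - 5)*(w^2 + w) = (w - 5)*(w + 1)*(w)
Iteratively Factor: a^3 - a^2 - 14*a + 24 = (a + 4)*(a^2 - 5*a + 6) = (a - 2)*(a + 4)*(a - 3)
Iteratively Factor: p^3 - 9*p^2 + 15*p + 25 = (p - 5)*(p^2 - 4*p - 5) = (p - 5)^2*(p + 1)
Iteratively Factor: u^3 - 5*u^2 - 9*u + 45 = (u - 5)*(u^2 - 9) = (u - 5)*(u + 3)*(u - 3)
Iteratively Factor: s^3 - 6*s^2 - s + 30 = (s - 3)*(s^2 - 3*s - 10) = (s - 5)*(s - 3)*(s + 2)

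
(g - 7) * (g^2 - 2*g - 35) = g^3 - 9*g^2 - 21*g + 245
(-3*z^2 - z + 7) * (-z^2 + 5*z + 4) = 3*z^4 - 14*z^3 - 24*z^2 + 31*z + 28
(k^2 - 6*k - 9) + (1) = k^2 - 6*k - 8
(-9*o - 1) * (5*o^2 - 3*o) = -45*o^3 + 22*o^2 + 3*o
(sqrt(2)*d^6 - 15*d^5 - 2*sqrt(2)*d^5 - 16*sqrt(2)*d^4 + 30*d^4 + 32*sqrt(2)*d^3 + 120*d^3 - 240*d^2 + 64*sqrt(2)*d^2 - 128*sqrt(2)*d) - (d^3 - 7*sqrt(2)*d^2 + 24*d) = sqrt(2)*d^6 - 15*d^5 - 2*sqrt(2)*d^5 - 16*sqrt(2)*d^4 + 30*d^4 + 32*sqrt(2)*d^3 + 119*d^3 - 240*d^2 + 71*sqrt(2)*d^2 - 128*sqrt(2)*d - 24*d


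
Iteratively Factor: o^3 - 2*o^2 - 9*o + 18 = (o + 3)*(o^2 - 5*o + 6) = (o - 3)*(o + 3)*(o - 2)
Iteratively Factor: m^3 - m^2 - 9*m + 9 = (m - 1)*(m^2 - 9) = (m - 3)*(m - 1)*(m + 3)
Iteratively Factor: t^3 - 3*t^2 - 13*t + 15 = (t + 3)*(t^2 - 6*t + 5) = (t - 1)*(t + 3)*(t - 5)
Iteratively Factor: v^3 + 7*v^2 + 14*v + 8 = (v + 1)*(v^2 + 6*v + 8) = (v + 1)*(v + 4)*(v + 2)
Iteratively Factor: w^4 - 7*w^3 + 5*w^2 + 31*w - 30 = (w + 2)*(w^3 - 9*w^2 + 23*w - 15) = (w - 1)*(w + 2)*(w^2 - 8*w + 15) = (w - 5)*(w - 1)*(w + 2)*(w - 3)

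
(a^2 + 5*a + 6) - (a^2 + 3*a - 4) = 2*a + 10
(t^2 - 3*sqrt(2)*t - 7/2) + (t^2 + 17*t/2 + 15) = 2*t^2 - 3*sqrt(2)*t + 17*t/2 + 23/2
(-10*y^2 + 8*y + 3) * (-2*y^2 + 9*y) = 20*y^4 - 106*y^3 + 66*y^2 + 27*y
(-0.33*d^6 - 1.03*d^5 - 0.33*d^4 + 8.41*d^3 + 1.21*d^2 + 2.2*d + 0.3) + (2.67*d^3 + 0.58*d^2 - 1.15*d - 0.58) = -0.33*d^6 - 1.03*d^5 - 0.33*d^4 + 11.08*d^3 + 1.79*d^2 + 1.05*d - 0.28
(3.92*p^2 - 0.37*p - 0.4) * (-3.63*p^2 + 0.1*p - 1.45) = -14.2296*p^4 + 1.7351*p^3 - 4.269*p^2 + 0.4965*p + 0.58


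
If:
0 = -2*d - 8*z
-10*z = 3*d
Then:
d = 0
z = 0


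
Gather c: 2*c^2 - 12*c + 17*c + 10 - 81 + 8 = 2*c^2 + 5*c - 63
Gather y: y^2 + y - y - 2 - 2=y^2 - 4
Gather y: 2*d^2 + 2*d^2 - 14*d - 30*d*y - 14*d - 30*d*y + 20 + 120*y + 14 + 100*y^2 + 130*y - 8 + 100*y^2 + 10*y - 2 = 4*d^2 - 28*d + 200*y^2 + y*(260 - 60*d) + 24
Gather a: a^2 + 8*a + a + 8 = a^2 + 9*a + 8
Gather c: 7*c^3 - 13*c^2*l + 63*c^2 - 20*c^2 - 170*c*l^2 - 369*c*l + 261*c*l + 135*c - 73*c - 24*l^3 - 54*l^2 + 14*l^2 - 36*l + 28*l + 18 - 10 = 7*c^3 + c^2*(43 - 13*l) + c*(-170*l^2 - 108*l + 62) - 24*l^3 - 40*l^2 - 8*l + 8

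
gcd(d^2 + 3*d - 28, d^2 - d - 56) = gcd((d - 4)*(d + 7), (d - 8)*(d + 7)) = d + 7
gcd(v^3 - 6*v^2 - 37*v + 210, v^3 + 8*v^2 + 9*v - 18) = v + 6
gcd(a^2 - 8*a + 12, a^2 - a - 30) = a - 6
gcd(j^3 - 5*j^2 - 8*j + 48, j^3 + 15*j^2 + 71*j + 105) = j + 3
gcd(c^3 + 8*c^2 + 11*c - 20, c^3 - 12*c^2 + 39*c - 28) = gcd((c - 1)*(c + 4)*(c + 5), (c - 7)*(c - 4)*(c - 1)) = c - 1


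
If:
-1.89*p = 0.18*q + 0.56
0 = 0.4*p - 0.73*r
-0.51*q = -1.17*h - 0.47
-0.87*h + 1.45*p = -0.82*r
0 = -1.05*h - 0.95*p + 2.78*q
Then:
No Solution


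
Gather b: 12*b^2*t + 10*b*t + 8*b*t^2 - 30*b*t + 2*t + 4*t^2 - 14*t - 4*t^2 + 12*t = 12*b^2*t + b*(8*t^2 - 20*t)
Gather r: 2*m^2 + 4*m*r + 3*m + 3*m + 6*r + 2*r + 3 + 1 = 2*m^2 + 6*m + r*(4*m + 8) + 4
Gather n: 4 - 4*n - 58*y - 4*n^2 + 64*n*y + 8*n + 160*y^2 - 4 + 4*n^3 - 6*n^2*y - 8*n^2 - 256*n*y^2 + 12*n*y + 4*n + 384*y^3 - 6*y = 4*n^3 + n^2*(-6*y - 12) + n*(-256*y^2 + 76*y + 8) + 384*y^3 + 160*y^2 - 64*y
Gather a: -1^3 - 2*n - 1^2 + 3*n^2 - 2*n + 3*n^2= 6*n^2 - 4*n - 2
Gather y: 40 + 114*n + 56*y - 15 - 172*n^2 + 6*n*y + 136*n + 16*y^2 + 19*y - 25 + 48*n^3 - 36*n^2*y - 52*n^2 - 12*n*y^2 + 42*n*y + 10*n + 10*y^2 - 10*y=48*n^3 - 224*n^2 + 260*n + y^2*(26 - 12*n) + y*(-36*n^2 + 48*n + 65)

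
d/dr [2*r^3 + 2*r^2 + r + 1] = 6*r^2 + 4*r + 1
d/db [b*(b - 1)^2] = (b - 1)*(3*b - 1)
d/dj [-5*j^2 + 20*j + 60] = 20 - 10*j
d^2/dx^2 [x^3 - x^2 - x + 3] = 6*x - 2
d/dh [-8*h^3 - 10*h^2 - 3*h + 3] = -24*h^2 - 20*h - 3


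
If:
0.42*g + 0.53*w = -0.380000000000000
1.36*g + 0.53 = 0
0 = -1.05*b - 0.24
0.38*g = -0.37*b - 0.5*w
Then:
No Solution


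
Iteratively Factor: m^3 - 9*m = (m)*(m^2 - 9) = m*(m - 3)*(m + 3)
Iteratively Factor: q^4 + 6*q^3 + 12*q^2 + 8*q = (q + 2)*(q^3 + 4*q^2 + 4*q) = q*(q + 2)*(q^2 + 4*q + 4) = q*(q + 2)^2*(q + 2)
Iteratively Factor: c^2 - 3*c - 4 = (c - 4)*(c + 1)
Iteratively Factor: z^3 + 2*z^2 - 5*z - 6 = (z + 1)*(z^2 + z - 6) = (z + 1)*(z + 3)*(z - 2)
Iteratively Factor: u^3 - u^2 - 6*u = (u + 2)*(u^2 - 3*u) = u*(u + 2)*(u - 3)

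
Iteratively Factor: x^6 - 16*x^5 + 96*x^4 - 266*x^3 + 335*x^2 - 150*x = (x)*(x^5 - 16*x^4 + 96*x^3 - 266*x^2 + 335*x - 150) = x*(x - 1)*(x^4 - 15*x^3 + 81*x^2 - 185*x + 150) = x*(x - 3)*(x - 1)*(x^3 - 12*x^2 + 45*x - 50) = x*(x - 5)*(x - 3)*(x - 1)*(x^2 - 7*x + 10) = x*(x - 5)^2*(x - 3)*(x - 1)*(x - 2)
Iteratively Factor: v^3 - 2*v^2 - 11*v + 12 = (v + 3)*(v^2 - 5*v + 4) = (v - 4)*(v + 3)*(v - 1)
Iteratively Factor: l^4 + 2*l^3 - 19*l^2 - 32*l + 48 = (l + 4)*(l^3 - 2*l^2 - 11*l + 12) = (l + 3)*(l + 4)*(l^2 - 5*l + 4) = (l - 4)*(l + 3)*(l + 4)*(l - 1)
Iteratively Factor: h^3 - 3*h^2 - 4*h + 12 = (h - 2)*(h^2 - h - 6) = (h - 2)*(h + 2)*(h - 3)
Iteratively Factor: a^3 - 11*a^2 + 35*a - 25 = (a - 5)*(a^2 - 6*a + 5) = (a - 5)*(a - 1)*(a - 5)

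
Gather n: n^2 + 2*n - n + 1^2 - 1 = n^2 + n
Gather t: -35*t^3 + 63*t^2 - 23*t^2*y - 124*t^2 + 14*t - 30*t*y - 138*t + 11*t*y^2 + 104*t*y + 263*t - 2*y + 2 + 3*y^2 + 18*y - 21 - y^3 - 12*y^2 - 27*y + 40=-35*t^3 + t^2*(-23*y - 61) + t*(11*y^2 + 74*y + 139) - y^3 - 9*y^2 - 11*y + 21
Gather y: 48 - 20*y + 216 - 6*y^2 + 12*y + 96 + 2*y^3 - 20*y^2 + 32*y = 2*y^3 - 26*y^2 + 24*y + 360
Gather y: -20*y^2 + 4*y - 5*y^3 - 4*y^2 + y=-5*y^3 - 24*y^2 + 5*y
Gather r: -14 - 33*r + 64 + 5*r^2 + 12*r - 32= 5*r^2 - 21*r + 18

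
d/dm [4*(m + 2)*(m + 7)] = 8*m + 36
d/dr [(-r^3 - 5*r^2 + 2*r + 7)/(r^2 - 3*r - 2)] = (-r^4 + 6*r^3 + 19*r^2 + 6*r + 17)/(r^4 - 6*r^3 + 5*r^2 + 12*r + 4)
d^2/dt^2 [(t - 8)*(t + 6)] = 2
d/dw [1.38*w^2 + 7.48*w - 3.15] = 2.76*w + 7.48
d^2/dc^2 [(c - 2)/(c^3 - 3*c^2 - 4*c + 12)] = 2*(3*c^2 - 3*c + 7)/(c^6 - 3*c^5 - 15*c^4 + 35*c^3 + 90*c^2 - 108*c - 216)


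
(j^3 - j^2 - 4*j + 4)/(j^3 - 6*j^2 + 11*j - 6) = (j + 2)/(j - 3)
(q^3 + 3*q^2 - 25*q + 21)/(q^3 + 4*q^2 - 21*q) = (q - 1)/q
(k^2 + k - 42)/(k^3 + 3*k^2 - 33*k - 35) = (k - 6)/(k^2 - 4*k - 5)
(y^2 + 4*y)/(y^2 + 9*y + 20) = y/(y + 5)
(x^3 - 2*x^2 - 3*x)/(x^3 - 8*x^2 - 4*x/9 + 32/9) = 9*x*(x^2 - 2*x - 3)/(9*x^3 - 72*x^2 - 4*x + 32)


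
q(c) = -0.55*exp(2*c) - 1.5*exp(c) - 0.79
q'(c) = -1.1*exp(2*c) - 1.5*exp(c) = (-1.1*exp(c) - 1.5)*exp(c)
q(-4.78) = -0.80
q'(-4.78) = -0.01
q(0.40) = -4.25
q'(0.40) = -4.69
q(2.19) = -58.10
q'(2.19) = -101.22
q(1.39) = -15.68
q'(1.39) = -23.75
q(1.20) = -11.83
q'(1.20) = -17.11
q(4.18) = -2448.82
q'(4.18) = -4798.01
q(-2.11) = -0.98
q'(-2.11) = -0.20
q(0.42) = -4.35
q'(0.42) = -4.83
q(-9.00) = -0.79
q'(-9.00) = 0.00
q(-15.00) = -0.79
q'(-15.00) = 0.00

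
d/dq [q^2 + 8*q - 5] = 2*q + 8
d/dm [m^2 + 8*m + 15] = 2*m + 8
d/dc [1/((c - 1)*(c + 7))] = 2*(-c - 3)/(c^4 + 12*c^3 + 22*c^2 - 84*c + 49)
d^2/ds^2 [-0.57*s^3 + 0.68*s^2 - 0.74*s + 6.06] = 1.36 - 3.42*s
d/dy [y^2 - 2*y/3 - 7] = 2*y - 2/3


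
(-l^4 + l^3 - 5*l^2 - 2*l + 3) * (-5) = 5*l^4 - 5*l^3 + 25*l^2 + 10*l - 15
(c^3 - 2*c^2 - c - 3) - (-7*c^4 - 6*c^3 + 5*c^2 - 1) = 7*c^4 + 7*c^3 - 7*c^2 - c - 2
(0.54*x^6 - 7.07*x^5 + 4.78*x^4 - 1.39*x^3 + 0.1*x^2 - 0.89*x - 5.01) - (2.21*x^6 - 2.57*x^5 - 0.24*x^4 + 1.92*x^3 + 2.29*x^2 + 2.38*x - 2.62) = -1.67*x^6 - 4.5*x^5 + 5.02*x^4 - 3.31*x^3 - 2.19*x^2 - 3.27*x - 2.39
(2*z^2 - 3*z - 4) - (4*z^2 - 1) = -2*z^2 - 3*z - 3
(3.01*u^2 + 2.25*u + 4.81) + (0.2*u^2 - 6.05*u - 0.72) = 3.21*u^2 - 3.8*u + 4.09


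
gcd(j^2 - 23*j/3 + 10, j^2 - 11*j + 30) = j - 6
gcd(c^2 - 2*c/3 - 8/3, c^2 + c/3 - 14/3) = c - 2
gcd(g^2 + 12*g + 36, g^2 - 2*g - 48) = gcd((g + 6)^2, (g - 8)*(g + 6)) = g + 6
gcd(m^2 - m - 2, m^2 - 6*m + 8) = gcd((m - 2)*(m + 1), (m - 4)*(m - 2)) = m - 2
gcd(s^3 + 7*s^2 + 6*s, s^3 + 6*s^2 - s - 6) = s^2 + 7*s + 6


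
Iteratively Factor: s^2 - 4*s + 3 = (s - 3)*(s - 1)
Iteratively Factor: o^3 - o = (o + 1)*(o^2 - o) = o*(o + 1)*(o - 1)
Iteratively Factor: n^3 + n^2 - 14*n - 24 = (n + 2)*(n^2 - n - 12) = (n - 4)*(n + 2)*(n + 3)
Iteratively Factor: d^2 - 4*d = (d - 4)*(d)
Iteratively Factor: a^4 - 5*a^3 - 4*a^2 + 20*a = (a - 2)*(a^3 - 3*a^2 - 10*a) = (a - 5)*(a - 2)*(a^2 + 2*a) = (a - 5)*(a - 2)*(a + 2)*(a)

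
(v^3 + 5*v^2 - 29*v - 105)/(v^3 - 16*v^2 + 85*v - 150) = (v^2 + 10*v + 21)/(v^2 - 11*v + 30)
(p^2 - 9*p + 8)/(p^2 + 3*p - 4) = (p - 8)/(p + 4)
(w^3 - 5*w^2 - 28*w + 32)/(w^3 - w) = (w^2 - 4*w - 32)/(w*(w + 1))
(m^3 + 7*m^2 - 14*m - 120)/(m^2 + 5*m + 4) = (m^3 + 7*m^2 - 14*m - 120)/(m^2 + 5*m + 4)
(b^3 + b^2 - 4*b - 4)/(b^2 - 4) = b + 1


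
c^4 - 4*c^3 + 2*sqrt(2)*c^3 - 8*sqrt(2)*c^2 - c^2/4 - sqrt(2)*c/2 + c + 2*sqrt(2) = (c - 4)*(c - 1/2)*(c + 1/2)*(c + 2*sqrt(2))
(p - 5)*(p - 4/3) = p^2 - 19*p/3 + 20/3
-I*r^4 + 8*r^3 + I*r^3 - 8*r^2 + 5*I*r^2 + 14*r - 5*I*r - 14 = (r - I)*(r + 2*I)*(r + 7*I)*(-I*r + I)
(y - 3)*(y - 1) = y^2 - 4*y + 3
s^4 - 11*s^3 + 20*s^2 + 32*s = s*(s - 8)*(s - 4)*(s + 1)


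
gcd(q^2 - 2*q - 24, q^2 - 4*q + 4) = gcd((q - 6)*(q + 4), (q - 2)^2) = 1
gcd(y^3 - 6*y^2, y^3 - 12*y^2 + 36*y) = y^2 - 6*y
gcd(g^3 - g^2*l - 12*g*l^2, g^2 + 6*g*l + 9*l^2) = g + 3*l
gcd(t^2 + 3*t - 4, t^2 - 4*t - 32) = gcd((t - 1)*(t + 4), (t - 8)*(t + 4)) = t + 4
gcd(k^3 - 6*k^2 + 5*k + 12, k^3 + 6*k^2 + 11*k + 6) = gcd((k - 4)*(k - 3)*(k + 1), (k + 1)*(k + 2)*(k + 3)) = k + 1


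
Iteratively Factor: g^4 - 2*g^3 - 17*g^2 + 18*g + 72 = (g - 3)*(g^3 + g^2 - 14*g - 24) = (g - 3)*(g + 3)*(g^2 - 2*g - 8) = (g - 4)*(g - 3)*(g + 3)*(g + 2)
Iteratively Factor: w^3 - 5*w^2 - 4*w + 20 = (w - 2)*(w^2 - 3*w - 10) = (w - 2)*(w + 2)*(w - 5)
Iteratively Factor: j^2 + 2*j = (j + 2)*(j)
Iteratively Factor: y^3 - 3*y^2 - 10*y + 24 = (y + 3)*(y^2 - 6*y + 8) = (y - 2)*(y + 3)*(y - 4)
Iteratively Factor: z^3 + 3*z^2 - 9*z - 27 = (z + 3)*(z^2 - 9) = (z + 3)^2*(z - 3)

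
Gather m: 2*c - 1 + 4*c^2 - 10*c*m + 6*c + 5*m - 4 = 4*c^2 + 8*c + m*(5 - 10*c) - 5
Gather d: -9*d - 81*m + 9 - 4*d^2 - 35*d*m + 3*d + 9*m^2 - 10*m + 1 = -4*d^2 + d*(-35*m - 6) + 9*m^2 - 91*m + 10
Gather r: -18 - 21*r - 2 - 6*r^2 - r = -6*r^2 - 22*r - 20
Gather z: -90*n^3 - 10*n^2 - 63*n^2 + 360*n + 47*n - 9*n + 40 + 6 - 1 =-90*n^3 - 73*n^2 + 398*n + 45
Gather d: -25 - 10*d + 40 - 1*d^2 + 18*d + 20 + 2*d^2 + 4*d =d^2 + 12*d + 35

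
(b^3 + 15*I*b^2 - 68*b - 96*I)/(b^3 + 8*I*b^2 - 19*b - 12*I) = (b + 8*I)/(b + I)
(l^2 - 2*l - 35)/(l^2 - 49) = (l + 5)/(l + 7)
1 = 1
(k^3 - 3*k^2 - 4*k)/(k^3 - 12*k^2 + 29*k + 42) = k*(k - 4)/(k^2 - 13*k + 42)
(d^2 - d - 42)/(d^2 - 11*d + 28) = (d + 6)/(d - 4)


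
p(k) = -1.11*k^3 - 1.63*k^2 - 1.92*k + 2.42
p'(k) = -3.33*k^2 - 3.26*k - 1.92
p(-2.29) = 11.60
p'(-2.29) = -11.92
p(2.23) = -22.28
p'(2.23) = -25.75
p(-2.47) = 13.94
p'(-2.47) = -14.18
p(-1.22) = 4.35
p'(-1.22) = -2.90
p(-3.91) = 51.36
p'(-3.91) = -40.08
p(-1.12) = 4.09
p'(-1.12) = -2.45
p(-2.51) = 14.52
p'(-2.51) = -14.72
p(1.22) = -4.36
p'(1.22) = -10.85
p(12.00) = -2173.42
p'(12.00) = -520.56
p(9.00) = -956.08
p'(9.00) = -300.99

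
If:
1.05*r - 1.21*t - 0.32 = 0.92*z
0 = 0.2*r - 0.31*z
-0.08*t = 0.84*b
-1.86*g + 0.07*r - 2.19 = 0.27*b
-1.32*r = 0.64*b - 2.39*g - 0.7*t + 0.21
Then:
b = 0.15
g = -1.33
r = -3.48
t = -1.58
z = -2.24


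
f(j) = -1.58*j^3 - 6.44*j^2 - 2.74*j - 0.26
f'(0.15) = -4.78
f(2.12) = -50.07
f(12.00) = -3690.74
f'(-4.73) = -47.87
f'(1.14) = -23.58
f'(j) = -4.74*j^2 - 12.88*j - 2.74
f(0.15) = -0.82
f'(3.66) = -113.38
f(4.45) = -279.21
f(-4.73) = 35.82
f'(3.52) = -106.81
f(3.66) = -174.02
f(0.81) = -7.54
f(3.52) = -158.61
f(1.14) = -14.09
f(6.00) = -589.82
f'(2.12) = -51.35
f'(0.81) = -16.28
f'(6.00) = -250.66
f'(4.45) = -153.92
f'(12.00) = -839.86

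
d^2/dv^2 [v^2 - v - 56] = 2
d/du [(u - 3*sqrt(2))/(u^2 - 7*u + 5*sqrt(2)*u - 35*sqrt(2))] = (u^2 - 7*u + 5*sqrt(2)*u - (u - 3*sqrt(2))*(2*u - 7 + 5*sqrt(2)) - 35*sqrt(2))/(u^2 - 7*u + 5*sqrt(2)*u - 35*sqrt(2))^2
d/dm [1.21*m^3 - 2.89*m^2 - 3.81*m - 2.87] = 3.63*m^2 - 5.78*m - 3.81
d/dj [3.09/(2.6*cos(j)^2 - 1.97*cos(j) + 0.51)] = (16.068*cos(j) - 6.0873)*sin(j)/(2.6*cos(j)^2 - 1.97*cos(j) + 0.51)^2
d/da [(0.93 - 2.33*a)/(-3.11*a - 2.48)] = (26.965877*a + 21.503336)/(3.11*a + 2.48)^3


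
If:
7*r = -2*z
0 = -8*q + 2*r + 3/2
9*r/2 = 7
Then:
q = 83/144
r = 14/9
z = -49/9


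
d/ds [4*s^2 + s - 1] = 8*s + 1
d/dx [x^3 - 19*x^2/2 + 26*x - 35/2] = 3*x^2 - 19*x + 26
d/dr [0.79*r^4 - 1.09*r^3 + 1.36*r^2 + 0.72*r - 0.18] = 3.16*r^3 - 3.27*r^2 + 2.72*r + 0.72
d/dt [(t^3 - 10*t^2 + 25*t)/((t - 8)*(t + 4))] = (t^4 - 8*t^3 - 81*t^2 + 640*t - 800)/(t^4 - 8*t^3 - 48*t^2 + 256*t + 1024)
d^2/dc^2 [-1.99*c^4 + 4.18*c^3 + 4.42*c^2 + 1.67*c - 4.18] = -23.88*c^2 + 25.08*c + 8.84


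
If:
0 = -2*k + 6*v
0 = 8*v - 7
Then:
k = 21/8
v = 7/8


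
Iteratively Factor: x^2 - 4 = (x - 2)*(x + 2)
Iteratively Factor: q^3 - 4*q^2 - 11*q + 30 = (q - 2)*(q^2 - 2*q - 15) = (q - 5)*(q - 2)*(q + 3)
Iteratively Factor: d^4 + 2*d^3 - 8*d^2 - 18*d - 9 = (d + 1)*(d^3 + d^2 - 9*d - 9) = (d - 3)*(d + 1)*(d^2 + 4*d + 3) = (d - 3)*(d + 1)*(d + 3)*(d + 1)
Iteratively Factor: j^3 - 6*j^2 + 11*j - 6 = (j - 2)*(j^2 - 4*j + 3) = (j - 3)*(j - 2)*(j - 1)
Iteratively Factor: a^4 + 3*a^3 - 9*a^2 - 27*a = (a)*(a^3 + 3*a^2 - 9*a - 27) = a*(a - 3)*(a^2 + 6*a + 9) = a*(a - 3)*(a + 3)*(a + 3)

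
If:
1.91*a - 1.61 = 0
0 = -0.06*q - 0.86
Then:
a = 0.84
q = -14.33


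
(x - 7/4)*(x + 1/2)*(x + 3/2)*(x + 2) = x^4 + 9*x^3/4 - 9*x^2/4 - 109*x/16 - 21/8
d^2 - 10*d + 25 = (d - 5)^2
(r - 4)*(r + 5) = r^2 + r - 20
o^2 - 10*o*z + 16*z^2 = (o - 8*z)*(o - 2*z)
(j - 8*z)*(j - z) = j^2 - 9*j*z + 8*z^2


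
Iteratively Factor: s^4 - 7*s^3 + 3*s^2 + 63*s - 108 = (s - 3)*(s^3 - 4*s^2 - 9*s + 36) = (s - 4)*(s - 3)*(s^2 - 9) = (s - 4)*(s - 3)*(s + 3)*(s - 3)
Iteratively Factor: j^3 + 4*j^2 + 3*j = (j)*(j^2 + 4*j + 3) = j*(j + 3)*(j + 1)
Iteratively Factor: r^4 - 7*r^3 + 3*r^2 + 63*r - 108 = (r - 3)*(r^3 - 4*r^2 - 9*r + 36) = (r - 4)*(r - 3)*(r^2 - 9) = (r - 4)*(r - 3)^2*(r + 3)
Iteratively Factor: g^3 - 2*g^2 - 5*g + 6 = (g + 2)*(g^2 - 4*g + 3) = (g - 1)*(g + 2)*(g - 3)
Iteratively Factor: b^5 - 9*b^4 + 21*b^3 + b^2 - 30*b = (b + 1)*(b^4 - 10*b^3 + 31*b^2 - 30*b) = (b - 3)*(b + 1)*(b^3 - 7*b^2 + 10*b) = (b - 5)*(b - 3)*(b + 1)*(b^2 - 2*b) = b*(b - 5)*(b - 3)*(b + 1)*(b - 2)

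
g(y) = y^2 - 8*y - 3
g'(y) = 2*y - 8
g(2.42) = -16.50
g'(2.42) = -3.16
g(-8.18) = 129.35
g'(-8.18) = -24.36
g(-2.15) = 18.82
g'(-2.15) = -12.30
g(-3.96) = 44.36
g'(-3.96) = -15.92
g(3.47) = -18.72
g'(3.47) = -1.06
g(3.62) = -18.86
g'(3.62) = -0.76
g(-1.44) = 10.59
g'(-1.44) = -10.88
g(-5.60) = 73.16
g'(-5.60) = -19.20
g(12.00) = 45.00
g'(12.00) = 16.00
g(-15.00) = 342.00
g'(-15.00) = -38.00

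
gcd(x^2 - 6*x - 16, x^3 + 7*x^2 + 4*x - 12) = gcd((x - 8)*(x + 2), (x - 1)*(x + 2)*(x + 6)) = x + 2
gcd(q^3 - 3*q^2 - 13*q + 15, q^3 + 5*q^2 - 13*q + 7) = q - 1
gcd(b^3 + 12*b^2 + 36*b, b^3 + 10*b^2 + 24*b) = b^2 + 6*b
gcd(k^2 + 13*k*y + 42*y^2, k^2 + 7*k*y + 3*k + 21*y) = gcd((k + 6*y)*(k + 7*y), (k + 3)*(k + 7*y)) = k + 7*y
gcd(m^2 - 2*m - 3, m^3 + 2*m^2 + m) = m + 1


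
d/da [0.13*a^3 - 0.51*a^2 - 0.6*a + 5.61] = 0.39*a^2 - 1.02*a - 0.6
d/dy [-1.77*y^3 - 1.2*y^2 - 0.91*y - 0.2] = -5.31*y^2 - 2.4*y - 0.91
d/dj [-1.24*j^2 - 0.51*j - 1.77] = -2.48*j - 0.51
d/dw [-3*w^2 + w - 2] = 1 - 6*w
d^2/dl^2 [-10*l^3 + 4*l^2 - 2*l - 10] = 8 - 60*l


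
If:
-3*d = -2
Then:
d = 2/3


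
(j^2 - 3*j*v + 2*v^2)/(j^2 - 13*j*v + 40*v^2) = (j^2 - 3*j*v + 2*v^2)/(j^2 - 13*j*v + 40*v^2)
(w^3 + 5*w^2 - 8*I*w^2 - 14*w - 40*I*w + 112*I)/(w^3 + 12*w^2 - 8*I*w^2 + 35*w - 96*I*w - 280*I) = (w - 2)/(w + 5)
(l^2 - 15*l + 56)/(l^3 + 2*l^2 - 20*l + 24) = (l^2 - 15*l + 56)/(l^3 + 2*l^2 - 20*l + 24)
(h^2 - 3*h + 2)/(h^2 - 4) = (h - 1)/(h + 2)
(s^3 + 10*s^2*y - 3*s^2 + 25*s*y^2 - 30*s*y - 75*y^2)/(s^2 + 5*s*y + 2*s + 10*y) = (s^2 + 5*s*y - 3*s - 15*y)/(s + 2)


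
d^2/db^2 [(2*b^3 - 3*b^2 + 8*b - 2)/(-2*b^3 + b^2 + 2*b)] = 4*(4*b^6 - 60*b^5 + 66*b^4 - 43*b^3 - 9*b^2 + 6*b + 4)/(b^3*(8*b^6 - 12*b^5 - 18*b^4 + 23*b^3 + 18*b^2 - 12*b - 8))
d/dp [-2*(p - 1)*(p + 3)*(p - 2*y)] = -6*p^2 + 8*p*y - 8*p + 8*y + 6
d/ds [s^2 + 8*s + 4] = 2*s + 8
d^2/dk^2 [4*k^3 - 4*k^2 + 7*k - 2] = 24*k - 8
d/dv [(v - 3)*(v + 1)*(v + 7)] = 3*v^2 + 10*v - 17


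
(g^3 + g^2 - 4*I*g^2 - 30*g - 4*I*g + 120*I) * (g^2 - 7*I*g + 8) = g^5 + g^4 - 11*I*g^4 - 50*g^3 - 11*I*g^3 - 20*g^2 + 298*I*g^2 + 600*g - 32*I*g + 960*I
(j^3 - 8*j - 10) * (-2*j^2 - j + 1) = -2*j^5 - j^4 + 17*j^3 + 28*j^2 + 2*j - 10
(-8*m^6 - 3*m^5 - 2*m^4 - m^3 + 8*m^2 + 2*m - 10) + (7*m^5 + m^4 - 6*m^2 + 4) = -8*m^6 + 4*m^5 - m^4 - m^3 + 2*m^2 + 2*m - 6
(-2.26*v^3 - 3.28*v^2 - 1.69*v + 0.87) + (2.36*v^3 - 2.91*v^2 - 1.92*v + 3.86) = 0.1*v^3 - 6.19*v^2 - 3.61*v + 4.73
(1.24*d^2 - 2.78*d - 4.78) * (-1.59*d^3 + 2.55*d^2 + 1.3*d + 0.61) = -1.9716*d^5 + 7.5822*d^4 + 2.1232*d^3 - 15.0466*d^2 - 7.9098*d - 2.9158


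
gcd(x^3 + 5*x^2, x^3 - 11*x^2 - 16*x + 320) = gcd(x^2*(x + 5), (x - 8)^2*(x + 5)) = x + 5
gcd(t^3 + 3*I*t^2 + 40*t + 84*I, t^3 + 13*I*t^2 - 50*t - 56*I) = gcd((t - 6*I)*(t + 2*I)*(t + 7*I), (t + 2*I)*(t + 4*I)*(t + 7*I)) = t^2 + 9*I*t - 14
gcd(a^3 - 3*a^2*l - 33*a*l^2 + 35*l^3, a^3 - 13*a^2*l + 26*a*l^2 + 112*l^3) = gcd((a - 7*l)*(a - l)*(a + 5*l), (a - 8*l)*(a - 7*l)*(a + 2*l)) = a - 7*l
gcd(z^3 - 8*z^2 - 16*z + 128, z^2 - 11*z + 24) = z - 8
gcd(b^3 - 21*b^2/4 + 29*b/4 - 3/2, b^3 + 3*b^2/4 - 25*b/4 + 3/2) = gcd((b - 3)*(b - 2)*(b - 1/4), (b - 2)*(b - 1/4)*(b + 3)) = b^2 - 9*b/4 + 1/2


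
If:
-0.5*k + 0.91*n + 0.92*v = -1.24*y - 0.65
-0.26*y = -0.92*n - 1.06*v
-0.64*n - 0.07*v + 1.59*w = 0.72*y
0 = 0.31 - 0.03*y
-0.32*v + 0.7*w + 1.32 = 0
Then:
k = 29.97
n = -7.25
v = 8.83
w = 2.15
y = 10.33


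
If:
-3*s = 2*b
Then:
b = -3*s/2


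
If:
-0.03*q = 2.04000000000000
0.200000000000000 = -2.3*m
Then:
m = -0.09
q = -68.00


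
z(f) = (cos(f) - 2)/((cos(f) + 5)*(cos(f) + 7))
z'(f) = (cos(f) - 2)*sin(f)/((cos(f) + 5)*(cos(f) + 7)^2) + (cos(f) - 2)*sin(f)/((cos(f) + 5)^2*(cos(f) + 7)) - sin(f)/((cos(f) + 5)*(cos(f) + 7)) = (cos(f)^2 - 4*cos(f) - 59)*sin(f)/((cos(f) + 5)^2*(cos(f) + 7)^2)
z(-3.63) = -0.11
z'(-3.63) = -0.04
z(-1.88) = -0.07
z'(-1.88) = 0.06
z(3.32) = -0.12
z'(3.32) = 0.02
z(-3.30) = -0.12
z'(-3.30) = -0.01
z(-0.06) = -0.02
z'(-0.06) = 0.00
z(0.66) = -0.03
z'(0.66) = -0.02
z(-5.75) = -0.02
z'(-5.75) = -0.01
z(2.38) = -0.10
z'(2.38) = -0.05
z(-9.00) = -0.12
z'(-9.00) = 0.04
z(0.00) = -0.02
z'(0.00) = 0.00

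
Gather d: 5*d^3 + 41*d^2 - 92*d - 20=5*d^3 + 41*d^2 - 92*d - 20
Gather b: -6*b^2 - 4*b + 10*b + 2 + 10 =-6*b^2 + 6*b + 12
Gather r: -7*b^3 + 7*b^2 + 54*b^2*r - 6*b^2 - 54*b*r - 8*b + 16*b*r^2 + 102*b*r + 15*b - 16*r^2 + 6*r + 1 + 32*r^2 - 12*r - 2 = -7*b^3 + b^2 + 7*b + r^2*(16*b + 16) + r*(54*b^2 + 48*b - 6) - 1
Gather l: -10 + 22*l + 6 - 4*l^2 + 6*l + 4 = -4*l^2 + 28*l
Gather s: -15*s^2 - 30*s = -15*s^2 - 30*s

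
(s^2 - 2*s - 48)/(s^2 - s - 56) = (s + 6)/(s + 7)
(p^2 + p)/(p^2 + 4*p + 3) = p/(p + 3)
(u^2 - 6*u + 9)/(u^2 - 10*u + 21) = (u - 3)/(u - 7)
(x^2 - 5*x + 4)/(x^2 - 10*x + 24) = (x - 1)/(x - 6)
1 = 1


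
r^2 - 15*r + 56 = (r - 8)*(r - 7)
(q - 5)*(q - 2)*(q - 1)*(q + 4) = q^4 - 4*q^3 - 15*q^2 + 58*q - 40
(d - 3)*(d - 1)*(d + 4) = d^3 - 13*d + 12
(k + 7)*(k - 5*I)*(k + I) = k^3 + 7*k^2 - 4*I*k^2 + 5*k - 28*I*k + 35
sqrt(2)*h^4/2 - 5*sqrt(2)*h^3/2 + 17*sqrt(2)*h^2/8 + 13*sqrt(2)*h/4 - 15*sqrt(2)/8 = (h - 3)*(h - 5/2)*(h - 1/2)*(sqrt(2)*h/2 + sqrt(2)/2)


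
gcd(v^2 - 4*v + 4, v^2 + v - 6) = v - 2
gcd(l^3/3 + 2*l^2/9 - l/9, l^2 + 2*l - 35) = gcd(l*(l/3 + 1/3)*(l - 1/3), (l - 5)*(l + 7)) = 1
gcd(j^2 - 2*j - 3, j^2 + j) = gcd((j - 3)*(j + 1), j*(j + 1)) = j + 1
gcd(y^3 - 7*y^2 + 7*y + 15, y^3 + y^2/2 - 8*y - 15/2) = y^2 - 2*y - 3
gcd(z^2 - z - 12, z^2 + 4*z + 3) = z + 3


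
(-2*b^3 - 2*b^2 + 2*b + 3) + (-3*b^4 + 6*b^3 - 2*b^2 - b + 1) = -3*b^4 + 4*b^3 - 4*b^2 + b + 4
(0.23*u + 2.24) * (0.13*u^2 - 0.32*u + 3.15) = 0.0299*u^3 + 0.2176*u^2 + 0.00769999999999993*u + 7.056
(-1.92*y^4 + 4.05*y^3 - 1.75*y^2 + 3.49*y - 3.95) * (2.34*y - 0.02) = -4.4928*y^5 + 9.5154*y^4 - 4.176*y^3 + 8.2016*y^2 - 9.3128*y + 0.079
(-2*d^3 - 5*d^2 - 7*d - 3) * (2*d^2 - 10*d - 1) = -4*d^5 + 10*d^4 + 38*d^3 + 69*d^2 + 37*d + 3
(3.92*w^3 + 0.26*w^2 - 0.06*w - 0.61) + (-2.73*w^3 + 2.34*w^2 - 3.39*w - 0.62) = 1.19*w^3 + 2.6*w^2 - 3.45*w - 1.23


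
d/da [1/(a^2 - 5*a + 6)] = (5 - 2*a)/(a^2 - 5*a + 6)^2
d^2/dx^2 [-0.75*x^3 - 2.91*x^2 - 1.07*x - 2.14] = -4.5*x - 5.82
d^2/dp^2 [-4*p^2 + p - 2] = -8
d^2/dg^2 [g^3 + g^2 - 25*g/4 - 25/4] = 6*g + 2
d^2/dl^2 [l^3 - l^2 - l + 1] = 6*l - 2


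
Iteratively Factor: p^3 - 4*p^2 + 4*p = (p)*(p^2 - 4*p + 4) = p*(p - 2)*(p - 2)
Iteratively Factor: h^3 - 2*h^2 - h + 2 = (h - 2)*(h^2 - 1) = (h - 2)*(h - 1)*(h + 1)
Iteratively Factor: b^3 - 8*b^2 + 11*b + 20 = (b + 1)*(b^2 - 9*b + 20) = (b - 4)*(b + 1)*(b - 5)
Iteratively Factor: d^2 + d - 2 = (d + 2)*(d - 1)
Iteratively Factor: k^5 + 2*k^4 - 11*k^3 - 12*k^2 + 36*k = (k + 3)*(k^4 - k^3 - 8*k^2 + 12*k) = (k + 3)^2*(k^3 - 4*k^2 + 4*k) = (k - 2)*(k + 3)^2*(k^2 - 2*k) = k*(k - 2)*(k + 3)^2*(k - 2)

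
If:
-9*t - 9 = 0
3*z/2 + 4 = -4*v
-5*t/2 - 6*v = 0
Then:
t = -1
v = 5/12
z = -34/9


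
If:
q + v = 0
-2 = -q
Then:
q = 2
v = -2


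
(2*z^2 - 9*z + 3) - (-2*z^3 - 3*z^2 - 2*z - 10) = 2*z^3 + 5*z^2 - 7*z + 13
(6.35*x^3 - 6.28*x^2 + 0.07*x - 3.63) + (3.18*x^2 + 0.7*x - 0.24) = 6.35*x^3 - 3.1*x^2 + 0.77*x - 3.87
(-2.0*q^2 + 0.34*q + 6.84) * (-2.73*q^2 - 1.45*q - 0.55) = 5.46*q^4 + 1.9718*q^3 - 18.0662*q^2 - 10.105*q - 3.762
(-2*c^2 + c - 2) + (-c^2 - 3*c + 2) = -3*c^2 - 2*c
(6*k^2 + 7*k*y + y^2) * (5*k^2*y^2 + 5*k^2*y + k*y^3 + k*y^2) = 30*k^4*y^2 + 30*k^4*y + 41*k^3*y^3 + 41*k^3*y^2 + 12*k^2*y^4 + 12*k^2*y^3 + k*y^5 + k*y^4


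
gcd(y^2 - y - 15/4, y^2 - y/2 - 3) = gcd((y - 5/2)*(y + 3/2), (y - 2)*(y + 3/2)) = y + 3/2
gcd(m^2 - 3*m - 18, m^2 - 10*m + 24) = m - 6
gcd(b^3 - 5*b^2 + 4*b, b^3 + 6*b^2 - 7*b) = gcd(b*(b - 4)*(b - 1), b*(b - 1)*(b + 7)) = b^2 - b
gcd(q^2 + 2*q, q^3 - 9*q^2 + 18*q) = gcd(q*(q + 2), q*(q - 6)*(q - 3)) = q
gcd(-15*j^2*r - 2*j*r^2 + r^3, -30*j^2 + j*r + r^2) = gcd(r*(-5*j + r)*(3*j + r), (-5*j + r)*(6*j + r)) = -5*j + r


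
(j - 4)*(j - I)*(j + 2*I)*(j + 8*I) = j^4 - 4*j^3 + 9*I*j^3 - 6*j^2 - 36*I*j^2 + 24*j + 16*I*j - 64*I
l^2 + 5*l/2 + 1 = (l + 1/2)*(l + 2)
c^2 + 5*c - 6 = (c - 1)*(c + 6)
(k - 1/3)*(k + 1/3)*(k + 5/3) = k^3 + 5*k^2/3 - k/9 - 5/27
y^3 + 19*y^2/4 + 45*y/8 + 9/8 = (y + 1/4)*(y + 3/2)*(y + 3)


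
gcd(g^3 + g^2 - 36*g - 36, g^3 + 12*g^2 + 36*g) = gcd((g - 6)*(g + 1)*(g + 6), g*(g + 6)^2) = g + 6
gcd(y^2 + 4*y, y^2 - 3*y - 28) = y + 4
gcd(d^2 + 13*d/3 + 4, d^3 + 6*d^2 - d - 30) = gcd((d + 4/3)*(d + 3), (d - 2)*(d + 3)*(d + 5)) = d + 3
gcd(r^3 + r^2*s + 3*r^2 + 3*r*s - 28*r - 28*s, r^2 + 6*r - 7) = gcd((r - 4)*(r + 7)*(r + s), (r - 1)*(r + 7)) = r + 7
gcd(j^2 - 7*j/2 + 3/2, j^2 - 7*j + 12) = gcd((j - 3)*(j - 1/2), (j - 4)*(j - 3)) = j - 3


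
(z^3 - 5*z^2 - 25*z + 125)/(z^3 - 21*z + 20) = (z^2 - 10*z + 25)/(z^2 - 5*z + 4)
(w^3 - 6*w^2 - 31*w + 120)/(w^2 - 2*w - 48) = (w^2 + 2*w - 15)/(w + 6)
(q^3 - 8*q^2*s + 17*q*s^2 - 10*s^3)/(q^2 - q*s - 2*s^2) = (q^2 - 6*q*s + 5*s^2)/(q + s)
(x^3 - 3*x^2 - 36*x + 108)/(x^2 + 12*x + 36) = (x^2 - 9*x + 18)/(x + 6)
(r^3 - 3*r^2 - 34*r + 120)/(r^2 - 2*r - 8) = (r^2 + r - 30)/(r + 2)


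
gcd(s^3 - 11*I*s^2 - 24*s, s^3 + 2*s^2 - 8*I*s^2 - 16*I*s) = s^2 - 8*I*s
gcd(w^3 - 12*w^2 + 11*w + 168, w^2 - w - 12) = w + 3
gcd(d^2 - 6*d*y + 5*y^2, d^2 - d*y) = -d + y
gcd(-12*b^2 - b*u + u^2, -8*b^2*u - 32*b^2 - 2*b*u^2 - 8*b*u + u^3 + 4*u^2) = -4*b + u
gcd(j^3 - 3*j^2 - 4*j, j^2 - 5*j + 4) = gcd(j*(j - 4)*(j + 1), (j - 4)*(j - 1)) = j - 4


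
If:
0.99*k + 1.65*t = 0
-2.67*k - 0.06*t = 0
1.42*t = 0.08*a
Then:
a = 0.00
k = 0.00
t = 0.00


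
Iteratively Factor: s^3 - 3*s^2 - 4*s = (s - 4)*(s^2 + s) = s*(s - 4)*(s + 1)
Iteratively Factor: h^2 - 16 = (h - 4)*(h + 4)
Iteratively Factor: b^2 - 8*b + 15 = (b - 3)*(b - 5)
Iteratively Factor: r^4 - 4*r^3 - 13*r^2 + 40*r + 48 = (r + 1)*(r^3 - 5*r^2 - 8*r + 48) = (r + 1)*(r + 3)*(r^2 - 8*r + 16) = (r - 4)*(r + 1)*(r + 3)*(r - 4)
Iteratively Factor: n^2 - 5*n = (n - 5)*(n)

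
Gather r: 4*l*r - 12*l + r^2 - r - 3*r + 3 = -12*l + r^2 + r*(4*l - 4) + 3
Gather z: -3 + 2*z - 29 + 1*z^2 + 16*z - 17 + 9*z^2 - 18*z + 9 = 10*z^2 - 40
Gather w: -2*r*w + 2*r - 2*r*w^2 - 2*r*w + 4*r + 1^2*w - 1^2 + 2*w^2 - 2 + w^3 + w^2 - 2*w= 6*r + w^3 + w^2*(3 - 2*r) + w*(-4*r - 1) - 3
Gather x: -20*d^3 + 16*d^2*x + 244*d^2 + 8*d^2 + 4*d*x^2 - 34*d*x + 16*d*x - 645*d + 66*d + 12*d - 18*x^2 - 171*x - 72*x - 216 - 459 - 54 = -20*d^3 + 252*d^2 - 567*d + x^2*(4*d - 18) + x*(16*d^2 - 18*d - 243) - 729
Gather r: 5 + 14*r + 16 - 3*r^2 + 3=-3*r^2 + 14*r + 24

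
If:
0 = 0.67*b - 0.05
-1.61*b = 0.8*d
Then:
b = 0.07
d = -0.15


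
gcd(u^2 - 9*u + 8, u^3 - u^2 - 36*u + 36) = u - 1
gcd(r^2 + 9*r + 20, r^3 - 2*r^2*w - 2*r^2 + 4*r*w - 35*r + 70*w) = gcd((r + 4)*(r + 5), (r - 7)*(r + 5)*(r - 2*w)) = r + 5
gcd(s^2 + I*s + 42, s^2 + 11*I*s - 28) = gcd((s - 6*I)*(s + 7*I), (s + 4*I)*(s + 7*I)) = s + 7*I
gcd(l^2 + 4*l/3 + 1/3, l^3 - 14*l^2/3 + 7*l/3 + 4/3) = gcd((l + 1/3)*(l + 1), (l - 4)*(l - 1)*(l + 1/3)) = l + 1/3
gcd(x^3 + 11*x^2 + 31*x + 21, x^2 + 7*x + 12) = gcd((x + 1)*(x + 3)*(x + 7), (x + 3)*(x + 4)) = x + 3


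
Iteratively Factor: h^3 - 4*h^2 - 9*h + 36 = (h + 3)*(h^2 - 7*h + 12) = (h - 3)*(h + 3)*(h - 4)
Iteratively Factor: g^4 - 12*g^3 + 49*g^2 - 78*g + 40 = (g - 5)*(g^3 - 7*g^2 + 14*g - 8) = (g - 5)*(g - 1)*(g^2 - 6*g + 8) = (g - 5)*(g - 2)*(g - 1)*(g - 4)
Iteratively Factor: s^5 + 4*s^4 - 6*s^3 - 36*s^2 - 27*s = (s + 3)*(s^4 + s^3 - 9*s^2 - 9*s) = (s + 1)*(s + 3)*(s^3 - 9*s) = (s + 1)*(s + 3)^2*(s^2 - 3*s) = (s - 3)*(s + 1)*(s + 3)^2*(s)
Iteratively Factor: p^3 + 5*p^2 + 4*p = (p + 1)*(p^2 + 4*p) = (p + 1)*(p + 4)*(p)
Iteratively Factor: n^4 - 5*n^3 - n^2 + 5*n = (n - 5)*(n^3 - n) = (n - 5)*(n + 1)*(n^2 - n) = (n - 5)*(n - 1)*(n + 1)*(n)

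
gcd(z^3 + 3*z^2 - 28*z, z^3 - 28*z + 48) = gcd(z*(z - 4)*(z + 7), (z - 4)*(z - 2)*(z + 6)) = z - 4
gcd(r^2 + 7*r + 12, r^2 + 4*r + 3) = r + 3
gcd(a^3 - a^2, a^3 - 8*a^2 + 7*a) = a^2 - a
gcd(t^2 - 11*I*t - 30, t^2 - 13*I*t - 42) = t - 6*I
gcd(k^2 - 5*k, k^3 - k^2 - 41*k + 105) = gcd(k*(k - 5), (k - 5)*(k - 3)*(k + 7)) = k - 5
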